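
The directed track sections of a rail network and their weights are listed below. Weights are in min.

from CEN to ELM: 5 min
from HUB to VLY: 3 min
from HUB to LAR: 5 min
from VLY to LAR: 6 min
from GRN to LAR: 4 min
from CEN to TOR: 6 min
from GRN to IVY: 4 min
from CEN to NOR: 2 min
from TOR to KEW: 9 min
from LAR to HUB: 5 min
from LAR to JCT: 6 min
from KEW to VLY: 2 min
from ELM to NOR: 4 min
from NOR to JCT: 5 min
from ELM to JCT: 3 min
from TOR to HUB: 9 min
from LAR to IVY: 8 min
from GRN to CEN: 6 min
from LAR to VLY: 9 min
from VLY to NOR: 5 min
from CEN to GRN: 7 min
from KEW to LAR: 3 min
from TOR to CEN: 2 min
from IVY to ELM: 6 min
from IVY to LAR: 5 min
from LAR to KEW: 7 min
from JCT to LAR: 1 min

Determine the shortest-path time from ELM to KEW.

Shortest distances from ELM:
ELM: 0
JCT: 3  (via ELM)
NOR: 4  (via ELM)
LAR: 4  (via JCT)
HUB: 9  (via LAR)
KEW: 11  (via LAR)
Shortest route: ELM → JCT → LAR → KEW = 11 min.

11 min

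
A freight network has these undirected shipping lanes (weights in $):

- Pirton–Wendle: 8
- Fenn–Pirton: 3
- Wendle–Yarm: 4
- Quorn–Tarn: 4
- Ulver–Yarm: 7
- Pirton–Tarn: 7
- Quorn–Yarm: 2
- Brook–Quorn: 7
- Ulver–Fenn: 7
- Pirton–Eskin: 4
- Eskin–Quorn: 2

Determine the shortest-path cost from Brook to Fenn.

Candidate routes:
Brook - Quorn - Yarm - Ulver - Fenn: 7+2+7+7 = 23
Brook - Quorn - Yarm - Wendle - Pirton - Fenn: 7+2+4+8+3 = 24
Brook - Quorn - Eskin - Pirton - Fenn: 7+2+4+3 = 16
Brook - Quorn - Tarn - Pirton - Fenn: 7+4+7+3 = 21
The minimum is $16 via Brook - Quorn - Eskin - Pirton - Fenn.

$16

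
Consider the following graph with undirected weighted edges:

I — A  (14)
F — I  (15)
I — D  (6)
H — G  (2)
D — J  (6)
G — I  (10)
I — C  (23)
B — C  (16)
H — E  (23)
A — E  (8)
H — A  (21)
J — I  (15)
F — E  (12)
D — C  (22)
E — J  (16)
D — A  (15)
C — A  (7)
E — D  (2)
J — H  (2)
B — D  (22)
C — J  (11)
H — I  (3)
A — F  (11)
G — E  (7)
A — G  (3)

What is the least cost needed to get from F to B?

Enumerating some paths:
F - A - C - B: 11+7+16 = 34
F - E - A - C - B: 12+8+7+16 = 43
F - I - D - B: 15+6+22 = 43
F - E - D - B: 12+2+22 = 36
Cheapest is F - A - C - B at 34.

34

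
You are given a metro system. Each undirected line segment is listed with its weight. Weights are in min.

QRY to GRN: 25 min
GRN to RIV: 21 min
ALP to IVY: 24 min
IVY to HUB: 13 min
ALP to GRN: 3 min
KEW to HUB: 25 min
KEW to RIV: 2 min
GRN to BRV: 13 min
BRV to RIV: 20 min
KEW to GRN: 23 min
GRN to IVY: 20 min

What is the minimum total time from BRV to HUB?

46 min

Candidate routes:
BRV - GRN - IVY - HUB: 13+20+13 = 46
BRV - RIV - KEW - HUB: 20+2+25 = 47
Cheapest is BRV - GRN - IVY - HUB at 46 min.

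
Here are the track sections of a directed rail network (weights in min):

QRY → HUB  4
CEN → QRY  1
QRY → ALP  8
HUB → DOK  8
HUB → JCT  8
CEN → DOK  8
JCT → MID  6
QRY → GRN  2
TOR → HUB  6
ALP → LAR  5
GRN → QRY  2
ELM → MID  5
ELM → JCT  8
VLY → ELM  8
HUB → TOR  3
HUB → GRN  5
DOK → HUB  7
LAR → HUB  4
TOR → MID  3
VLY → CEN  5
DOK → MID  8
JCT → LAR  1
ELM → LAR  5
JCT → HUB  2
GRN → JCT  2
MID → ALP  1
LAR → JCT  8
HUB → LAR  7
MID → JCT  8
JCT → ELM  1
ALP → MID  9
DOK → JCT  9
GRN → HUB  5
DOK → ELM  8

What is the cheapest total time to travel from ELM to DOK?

Running Dijkstra from ELM:
ELM: 0
MID: 5  (via ELM)
LAR: 5  (via ELM)
ALP: 6  (via MID)
JCT: 8  (via ELM)
HUB: 9  (via LAR)
TOR: 12  (via HUB)
GRN: 14  (via HUB)
QRY: 16  (via GRN)
DOK: 17  (via HUB)
Shortest route: ELM → LAR → HUB → DOK = 17 min.

17 min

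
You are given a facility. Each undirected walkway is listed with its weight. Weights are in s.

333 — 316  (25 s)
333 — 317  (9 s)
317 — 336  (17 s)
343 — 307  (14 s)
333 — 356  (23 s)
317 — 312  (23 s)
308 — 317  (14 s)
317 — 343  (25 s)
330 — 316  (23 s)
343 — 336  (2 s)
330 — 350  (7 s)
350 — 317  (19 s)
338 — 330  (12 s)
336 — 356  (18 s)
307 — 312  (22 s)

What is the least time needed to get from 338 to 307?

Running Dijkstra from 338:
338: 0
330: 12  (via 338)
350: 19  (via 330)
316: 35  (via 330)
317: 38  (via 350)
333: 47  (via 317)
308: 52  (via 317)
336: 55  (via 317)
343: 57  (via 336)
312: 61  (via 317)
356: 70  (via 333)
307: 71  (via 343)
Shortest route: 338–330–350–317–336–343–307 = 71 s.

71 s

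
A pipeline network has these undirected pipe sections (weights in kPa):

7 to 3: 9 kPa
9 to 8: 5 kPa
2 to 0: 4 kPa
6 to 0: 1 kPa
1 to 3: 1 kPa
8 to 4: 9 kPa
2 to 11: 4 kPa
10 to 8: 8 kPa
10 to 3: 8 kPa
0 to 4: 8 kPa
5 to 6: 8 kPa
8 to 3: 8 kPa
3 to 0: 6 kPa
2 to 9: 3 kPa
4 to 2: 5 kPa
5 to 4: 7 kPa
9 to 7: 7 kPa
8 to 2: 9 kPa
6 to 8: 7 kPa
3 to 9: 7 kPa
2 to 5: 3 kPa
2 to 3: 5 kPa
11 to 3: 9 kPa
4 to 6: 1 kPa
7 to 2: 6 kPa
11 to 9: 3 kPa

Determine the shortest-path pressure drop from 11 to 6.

Candidate routes:
11 → 2 → 0 → 6: 4+4+1 = 9
11 → 9 → 2 → 4 → 6: 3+3+5+1 = 12
11 → 9 → 2 → 0 → 6: 3+3+4+1 = 11
11 → 2 → 4 → 6: 4+5+1 = 10
Cheapest is 11 → 2 → 0 → 6 at 9 kPa.

9 kPa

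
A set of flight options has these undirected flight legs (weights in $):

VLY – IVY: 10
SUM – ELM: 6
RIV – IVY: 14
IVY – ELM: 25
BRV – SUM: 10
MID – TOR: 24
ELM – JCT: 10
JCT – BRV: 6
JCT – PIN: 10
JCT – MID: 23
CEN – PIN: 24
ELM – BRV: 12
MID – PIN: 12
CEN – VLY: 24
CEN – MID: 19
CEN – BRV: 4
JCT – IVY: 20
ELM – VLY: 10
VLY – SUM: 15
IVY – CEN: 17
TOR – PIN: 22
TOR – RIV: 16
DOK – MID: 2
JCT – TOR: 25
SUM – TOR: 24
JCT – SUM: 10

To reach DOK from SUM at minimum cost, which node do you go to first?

JCT

Compare a few routes:
SUM → JCT → PIN → MID → DOK: 10+10+12+2 = 34
SUM → BRV → CEN → MID → DOK: 10+4+19+2 = 35
The minimum is $34 via SUM → JCT → PIN → MID → DOK.
So from SUM the first move is to JCT.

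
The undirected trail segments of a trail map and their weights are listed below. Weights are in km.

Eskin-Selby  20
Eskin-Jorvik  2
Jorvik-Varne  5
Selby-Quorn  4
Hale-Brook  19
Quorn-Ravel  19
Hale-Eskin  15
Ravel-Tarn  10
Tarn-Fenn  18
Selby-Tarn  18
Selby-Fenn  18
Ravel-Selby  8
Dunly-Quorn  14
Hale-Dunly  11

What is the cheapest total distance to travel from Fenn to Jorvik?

Running Dijkstra from Fenn:
Fenn: 0
Tarn: 18  (via Fenn)
Selby: 18  (via Fenn)
Quorn: 22  (via Selby)
Ravel: 26  (via Selby)
Dunly: 36  (via Quorn)
Eskin: 38  (via Selby)
Jorvik: 40  (via Eskin)
Shortest route: Fenn → Selby → Eskin → Jorvik = 40 km.

40 km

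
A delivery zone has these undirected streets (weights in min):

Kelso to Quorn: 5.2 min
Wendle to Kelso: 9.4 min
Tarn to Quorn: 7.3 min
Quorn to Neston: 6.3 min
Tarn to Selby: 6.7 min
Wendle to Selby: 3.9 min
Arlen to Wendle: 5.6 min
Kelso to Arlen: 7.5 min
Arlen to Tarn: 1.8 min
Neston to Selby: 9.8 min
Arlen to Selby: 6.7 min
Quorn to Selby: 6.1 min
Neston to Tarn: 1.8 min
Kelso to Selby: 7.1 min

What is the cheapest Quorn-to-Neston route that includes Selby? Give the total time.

Shortest Quorn→Selby: Quorn → Selby = 6.1
Shortest Selby→Neston: Selby → Tarn → Neston = 8.5
Total via Selby: 6.1 + 8.5 = 14.6 min.

14.6 min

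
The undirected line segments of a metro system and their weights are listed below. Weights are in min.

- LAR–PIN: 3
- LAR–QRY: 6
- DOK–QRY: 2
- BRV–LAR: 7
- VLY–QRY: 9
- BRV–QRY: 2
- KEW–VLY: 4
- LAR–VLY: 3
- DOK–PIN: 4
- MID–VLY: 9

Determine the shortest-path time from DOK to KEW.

Candidate routes:
DOK → PIN → LAR → VLY → KEW: 4+3+3+4 = 14
DOK → QRY → LAR → VLY → KEW: 2+6+3+4 = 15
Cheapest is DOK → PIN → LAR → VLY → KEW at 14 min.

14 min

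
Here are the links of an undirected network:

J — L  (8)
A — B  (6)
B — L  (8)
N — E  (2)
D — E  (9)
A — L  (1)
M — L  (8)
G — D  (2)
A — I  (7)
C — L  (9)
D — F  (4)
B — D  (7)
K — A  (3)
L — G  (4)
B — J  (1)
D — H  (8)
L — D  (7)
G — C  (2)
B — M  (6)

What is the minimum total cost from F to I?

18

Compare a few routes:
F–D–L–A–I: 4+7+1+7 = 19
F–D–G–L–A–I: 4+2+4+1+7 = 18
The minimum is 18 via F–D–G–L–A–I.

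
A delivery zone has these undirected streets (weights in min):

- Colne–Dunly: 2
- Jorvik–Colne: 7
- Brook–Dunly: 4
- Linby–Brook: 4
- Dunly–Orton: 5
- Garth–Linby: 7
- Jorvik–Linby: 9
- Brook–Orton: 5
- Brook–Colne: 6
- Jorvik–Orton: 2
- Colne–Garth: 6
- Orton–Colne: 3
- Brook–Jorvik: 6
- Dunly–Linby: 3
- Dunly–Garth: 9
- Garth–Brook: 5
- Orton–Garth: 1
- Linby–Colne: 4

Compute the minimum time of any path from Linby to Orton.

7 min

Running Dijkstra from Linby:
Linby: 0
Dunly: 3  (via Linby)
Brook: 4  (via Linby)
Colne: 4  (via Linby)
Garth: 7  (via Linby)
Orton: 7  (via Colne)
Shortest route: Linby → Colne → Orton = 7 min.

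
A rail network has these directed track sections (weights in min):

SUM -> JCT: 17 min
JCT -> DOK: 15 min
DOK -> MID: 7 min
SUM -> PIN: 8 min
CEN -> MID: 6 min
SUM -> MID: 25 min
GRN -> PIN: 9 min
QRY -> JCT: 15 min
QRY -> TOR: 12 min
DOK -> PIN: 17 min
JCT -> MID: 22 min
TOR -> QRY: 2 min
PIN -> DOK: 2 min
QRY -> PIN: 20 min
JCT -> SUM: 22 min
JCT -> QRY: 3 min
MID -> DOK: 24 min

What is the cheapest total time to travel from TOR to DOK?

24 min

Enumerating some paths:
TOR–QRY–JCT–SUM–PIN–DOK: 2+15+22+8+2 = 49
TOR–QRY–PIN–DOK: 2+20+2 = 24
TOR–QRY–JCT–DOK: 2+15+15 = 32
Cheapest is TOR–QRY–PIN–DOK at 24 min.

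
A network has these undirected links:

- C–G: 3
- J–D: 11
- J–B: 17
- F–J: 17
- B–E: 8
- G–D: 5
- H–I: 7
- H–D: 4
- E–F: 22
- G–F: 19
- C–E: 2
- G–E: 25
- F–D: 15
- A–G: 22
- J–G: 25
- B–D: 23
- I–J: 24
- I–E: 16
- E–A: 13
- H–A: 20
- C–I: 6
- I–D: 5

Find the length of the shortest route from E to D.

Candidate routes:
E–C–I–H–D: 2+6+7+4 = 19
E–C–G–D: 2+3+5 = 10
E–C–I–D: 2+6+5 = 13
Cheapest is E–C–G–D at 10.

10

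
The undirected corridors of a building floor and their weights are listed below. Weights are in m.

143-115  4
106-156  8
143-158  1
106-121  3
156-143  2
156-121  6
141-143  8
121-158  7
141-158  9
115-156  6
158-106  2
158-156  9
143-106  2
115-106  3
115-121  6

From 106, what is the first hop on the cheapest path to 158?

158

Enumerating some paths:
106–143–158: 2+1 = 3
106–158: 2 = 2
Cheapest is 106–158 at 2 m.
So from 106 the first move is to 158.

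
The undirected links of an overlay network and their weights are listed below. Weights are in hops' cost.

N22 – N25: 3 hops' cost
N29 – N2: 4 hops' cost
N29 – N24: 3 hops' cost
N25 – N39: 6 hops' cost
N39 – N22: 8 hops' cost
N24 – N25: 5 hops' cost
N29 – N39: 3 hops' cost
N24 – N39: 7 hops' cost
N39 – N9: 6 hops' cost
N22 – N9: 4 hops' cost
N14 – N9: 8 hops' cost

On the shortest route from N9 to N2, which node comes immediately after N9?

Enumerating some paths:
N9 - N22 - N25 - N24 - N29 - N2: 4+3+5+3+4 = 19
N9 - N39 - N29 - N2: 6+3+4 = 13
The minimum is 13 hops' cost via N9 - N39 - N29 - N2.
So from N9 the first move is to N39.

N39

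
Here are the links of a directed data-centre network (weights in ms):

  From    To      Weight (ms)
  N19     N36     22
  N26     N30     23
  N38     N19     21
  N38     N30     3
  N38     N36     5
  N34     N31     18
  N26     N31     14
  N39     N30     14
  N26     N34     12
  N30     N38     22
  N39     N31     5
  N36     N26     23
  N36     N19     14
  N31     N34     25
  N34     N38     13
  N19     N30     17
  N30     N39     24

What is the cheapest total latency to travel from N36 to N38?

Settle nodes by increasing distance from N36:
N36: 0
N19: 14  (via N36)
N26: 23  (via N36)
N30: 31  (via N19)
N34: 35  (via N26)
N31: 37  (via N26)
N38: 48  (via N34)
Shortest route: N36–N26–N34–N38 = 48 ms.

48 ms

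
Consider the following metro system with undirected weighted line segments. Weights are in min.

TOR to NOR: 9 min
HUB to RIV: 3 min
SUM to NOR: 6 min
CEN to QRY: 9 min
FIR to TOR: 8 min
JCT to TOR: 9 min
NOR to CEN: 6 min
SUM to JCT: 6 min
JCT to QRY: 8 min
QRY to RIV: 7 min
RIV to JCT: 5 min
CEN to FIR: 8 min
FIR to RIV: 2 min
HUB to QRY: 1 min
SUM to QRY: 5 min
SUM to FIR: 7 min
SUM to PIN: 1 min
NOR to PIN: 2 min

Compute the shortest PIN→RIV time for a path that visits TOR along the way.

21 min

Shortest PIN→TOR: PIN → NOR → TOR = 11
Best TOR to RIV: TOR → FIR → RIV costing 10
Total via TOR: 11 + 10 = 21 min.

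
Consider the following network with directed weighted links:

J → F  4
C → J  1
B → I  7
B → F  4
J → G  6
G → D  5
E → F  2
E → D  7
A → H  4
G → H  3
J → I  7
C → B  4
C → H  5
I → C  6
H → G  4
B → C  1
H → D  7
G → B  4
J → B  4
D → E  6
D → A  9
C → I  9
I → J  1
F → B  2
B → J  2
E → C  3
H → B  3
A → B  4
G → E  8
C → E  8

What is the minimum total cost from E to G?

10

Compare a few routes:
E–C–J–G: 3+1+6 = 10
E–F–B–J–G: 2+2+2+6 = 12
The minimum is 10 via E–C–J–G.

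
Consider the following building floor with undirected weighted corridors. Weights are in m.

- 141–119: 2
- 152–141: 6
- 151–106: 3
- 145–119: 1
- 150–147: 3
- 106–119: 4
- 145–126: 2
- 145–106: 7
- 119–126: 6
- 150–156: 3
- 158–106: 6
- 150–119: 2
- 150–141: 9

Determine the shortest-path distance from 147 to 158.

15 m

Settle nodes by increasing distance from 147:
147: 0
150: 3  (via 147)
119: 5  (via 150)
145: 6  (via 119)
156: 6  (via 150)
141: 7  (via 119)
126: 8  (via 145)
106: 9  (via 119)
151: 12  (via 106)
152: 13  (via 141)
158: 15  (via 106)
Shortest route: 147 → 150 → 119 → 106 → 158 = 15 m.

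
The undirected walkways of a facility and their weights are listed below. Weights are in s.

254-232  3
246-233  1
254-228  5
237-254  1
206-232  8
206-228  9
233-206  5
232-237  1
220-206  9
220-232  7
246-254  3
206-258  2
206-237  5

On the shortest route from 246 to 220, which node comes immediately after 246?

254

Compare a few routes:
246 - 254 - 232 - 220: 3+3+7 = 13
246 - 254 - 237 - 232 - 220: 3+1+1+7 = 12
Cheapest is 246 - 254 - 237 - 232 - 220 at 12 s.
So from 246 the first move is to 254.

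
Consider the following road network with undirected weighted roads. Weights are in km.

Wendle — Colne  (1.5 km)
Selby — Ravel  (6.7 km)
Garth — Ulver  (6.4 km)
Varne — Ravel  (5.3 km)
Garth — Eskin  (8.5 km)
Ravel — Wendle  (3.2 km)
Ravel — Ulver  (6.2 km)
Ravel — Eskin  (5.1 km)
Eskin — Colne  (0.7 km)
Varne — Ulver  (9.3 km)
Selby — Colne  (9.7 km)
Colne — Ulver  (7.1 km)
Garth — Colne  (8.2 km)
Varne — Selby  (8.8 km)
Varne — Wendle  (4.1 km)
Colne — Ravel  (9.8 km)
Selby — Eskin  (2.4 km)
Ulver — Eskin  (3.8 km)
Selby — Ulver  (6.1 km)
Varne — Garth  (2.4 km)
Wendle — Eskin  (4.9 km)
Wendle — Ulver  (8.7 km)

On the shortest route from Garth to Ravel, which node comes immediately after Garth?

Enumerating some paths:
Garth → Varne → Wendle → Ravel: 2.4+4.1+3.2 = 9.7
Garth → Varne → Ravel: 2.4+5.3 = 7.7
Garth → Ulver → Ravel: 6.4+6.2 = 12.6
The minimum is 7.7 km via Garth → Varne → Ravel.
So from Garth the first move is to Varne.

Varne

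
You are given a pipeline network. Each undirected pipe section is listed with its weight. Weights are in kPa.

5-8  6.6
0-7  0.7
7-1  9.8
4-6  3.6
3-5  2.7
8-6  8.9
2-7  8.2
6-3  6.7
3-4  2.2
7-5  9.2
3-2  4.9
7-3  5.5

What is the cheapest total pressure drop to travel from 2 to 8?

Enumerating some paths:
2 → 3 → 5 → 8: 4.9+2.7+6.6 = 14.2
2 → 3 → 4 → 6 → 8: 4.9+2.2+3.6+8.9 = 19.6
2 → 3 → 6 → 8: 4.9+6.7+8.9 = 20.5
The minimum is 14.2 kPa via 2 → 3 → 5 → 8.

14.2 kPa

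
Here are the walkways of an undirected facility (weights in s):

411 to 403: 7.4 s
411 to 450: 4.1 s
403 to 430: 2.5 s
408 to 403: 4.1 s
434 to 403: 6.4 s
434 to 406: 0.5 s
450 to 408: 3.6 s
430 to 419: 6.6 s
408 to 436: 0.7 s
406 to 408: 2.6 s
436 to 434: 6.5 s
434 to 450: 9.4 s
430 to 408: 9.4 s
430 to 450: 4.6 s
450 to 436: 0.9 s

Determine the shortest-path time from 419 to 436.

12.1 s

Shortest distances from 419:
419: 0
430: 6.6  (via 419)
403: 9.1  (via 430)
450: 11.2  (via 430)
436: 12.1  (via 450)
Shortest route: 419 → 430 → 450 → 436 = 12.1 s.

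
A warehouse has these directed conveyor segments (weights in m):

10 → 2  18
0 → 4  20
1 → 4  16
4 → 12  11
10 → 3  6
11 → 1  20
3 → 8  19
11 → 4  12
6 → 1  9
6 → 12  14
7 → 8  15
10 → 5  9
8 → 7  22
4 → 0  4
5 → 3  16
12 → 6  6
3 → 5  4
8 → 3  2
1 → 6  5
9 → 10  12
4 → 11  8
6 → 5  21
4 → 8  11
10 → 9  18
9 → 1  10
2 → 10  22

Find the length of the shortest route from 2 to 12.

69 m

Candidate routes:
2 - 10 - 9 - 1 - 6 - 12: 22+18+10+5+14 = 69
2 - 10 - 9 - 1 - 4 - 12: 22+18+10+16+11 = 77
The minimum is 69 m via 2 - 10 - 9 - 1 - 6 - 12.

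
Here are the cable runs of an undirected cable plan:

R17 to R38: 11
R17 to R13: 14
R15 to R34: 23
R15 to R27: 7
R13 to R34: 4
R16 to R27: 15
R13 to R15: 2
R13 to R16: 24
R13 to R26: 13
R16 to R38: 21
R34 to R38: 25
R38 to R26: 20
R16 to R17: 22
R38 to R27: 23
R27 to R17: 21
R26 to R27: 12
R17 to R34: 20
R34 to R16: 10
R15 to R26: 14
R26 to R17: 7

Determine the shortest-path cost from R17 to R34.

Enumerating some paths:
R17–R34: 20 = 20
R17–R26–R13–R34: 7+13+4 = 24
R17–R13–R34: 14+4 = 18
R17–R26–R15–R13–R34: 7+14+2+4 = 27
The minimum is 18 via R17–R13–R34.

18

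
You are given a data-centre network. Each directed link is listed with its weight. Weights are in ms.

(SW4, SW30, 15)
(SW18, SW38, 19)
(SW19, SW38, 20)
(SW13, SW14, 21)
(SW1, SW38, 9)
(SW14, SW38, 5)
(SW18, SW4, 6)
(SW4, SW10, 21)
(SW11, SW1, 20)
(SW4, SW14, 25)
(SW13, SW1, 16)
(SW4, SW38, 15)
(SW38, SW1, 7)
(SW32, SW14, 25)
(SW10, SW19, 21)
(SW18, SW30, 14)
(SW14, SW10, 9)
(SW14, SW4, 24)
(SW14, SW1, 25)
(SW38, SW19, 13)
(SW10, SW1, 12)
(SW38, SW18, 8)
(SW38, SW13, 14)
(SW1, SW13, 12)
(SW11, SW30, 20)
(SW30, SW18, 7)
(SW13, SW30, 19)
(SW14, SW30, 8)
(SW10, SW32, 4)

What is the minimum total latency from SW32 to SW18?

Candidate routes:
SW32 - SW14 - SW38 - SW18: 25+5+8 = 38
SW32 - SW14 - SW30 - SW18: 25+8+7 = 40
SW32 - SW14 - SW10 - SW1 - SW38 - SW18: 25+9+12+9+8 = 63
Cheapest is SW32 - SW14 - SW38 - SW18 at 38 ms.

38 ms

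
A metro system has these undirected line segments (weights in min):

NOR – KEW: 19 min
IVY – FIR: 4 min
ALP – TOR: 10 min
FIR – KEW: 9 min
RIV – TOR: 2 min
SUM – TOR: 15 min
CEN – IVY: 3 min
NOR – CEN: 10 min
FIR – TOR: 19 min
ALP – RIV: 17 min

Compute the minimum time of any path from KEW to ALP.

38 min

Settle nodes by increasing distance from KEW:
KEW: 0
FIR: 9  (via KEW)
IVY: 13  (via FIR)
CEN: 16  (via IVY)
NOR: 19  (via KEW)
TOR: 28  (via FIR)
RIV: 30  (via TOR)
ALP: 38  (via TOR)
Shortest route: KEW → FIR → TOR → ALP = 38 min.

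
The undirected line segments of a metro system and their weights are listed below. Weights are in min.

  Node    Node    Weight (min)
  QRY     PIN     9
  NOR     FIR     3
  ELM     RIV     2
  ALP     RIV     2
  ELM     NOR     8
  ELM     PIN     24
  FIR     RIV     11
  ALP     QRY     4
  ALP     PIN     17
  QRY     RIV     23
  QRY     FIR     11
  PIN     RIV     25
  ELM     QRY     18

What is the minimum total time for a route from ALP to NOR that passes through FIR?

16 min

Best ALP to FIR: ALP → RIV → FIR costing 13
Shortest FIR→NOR: FIR → NOR = 3
Total via FIR: 13 + 3 = 16 min.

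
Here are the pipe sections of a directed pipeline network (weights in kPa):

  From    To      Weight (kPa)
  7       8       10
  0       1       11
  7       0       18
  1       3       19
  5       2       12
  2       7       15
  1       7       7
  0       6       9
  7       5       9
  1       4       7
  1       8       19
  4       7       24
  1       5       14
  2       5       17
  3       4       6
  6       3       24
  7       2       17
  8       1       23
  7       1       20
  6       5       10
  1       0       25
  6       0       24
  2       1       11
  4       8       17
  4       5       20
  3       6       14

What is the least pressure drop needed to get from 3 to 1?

46 kPa

Compare a few routes:
3 - 6 - 5 - 2 - 1: 14+10+12+11 = 47
3 - 4 - 8 - 1: 6+17+23 = 46
3 - 4 - 5 - 2 - 1: 6+20+12+11 = 49
3 - 6 - 0 - 1: 14+24+11 = 49
The minimum is 46 kPa via 3 - 4 - 8 - 1.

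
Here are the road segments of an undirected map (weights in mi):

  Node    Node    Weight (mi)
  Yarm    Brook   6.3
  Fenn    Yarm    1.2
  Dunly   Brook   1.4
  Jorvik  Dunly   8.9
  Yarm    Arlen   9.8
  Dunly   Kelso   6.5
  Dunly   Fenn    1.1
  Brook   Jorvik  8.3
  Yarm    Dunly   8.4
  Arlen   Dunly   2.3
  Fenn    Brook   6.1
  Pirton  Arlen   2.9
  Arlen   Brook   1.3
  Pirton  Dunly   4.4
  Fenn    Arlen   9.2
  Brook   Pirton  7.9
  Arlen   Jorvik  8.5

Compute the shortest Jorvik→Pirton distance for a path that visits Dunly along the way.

13.3 mi

Best Jorvik to Dunly: Jorvik–Dunly costing 8.9
Best Dunly to Pirton: Dunly–Pirton costing 4.4
Total via Dunly: 8.9 + 4.4 = 13.3 mi.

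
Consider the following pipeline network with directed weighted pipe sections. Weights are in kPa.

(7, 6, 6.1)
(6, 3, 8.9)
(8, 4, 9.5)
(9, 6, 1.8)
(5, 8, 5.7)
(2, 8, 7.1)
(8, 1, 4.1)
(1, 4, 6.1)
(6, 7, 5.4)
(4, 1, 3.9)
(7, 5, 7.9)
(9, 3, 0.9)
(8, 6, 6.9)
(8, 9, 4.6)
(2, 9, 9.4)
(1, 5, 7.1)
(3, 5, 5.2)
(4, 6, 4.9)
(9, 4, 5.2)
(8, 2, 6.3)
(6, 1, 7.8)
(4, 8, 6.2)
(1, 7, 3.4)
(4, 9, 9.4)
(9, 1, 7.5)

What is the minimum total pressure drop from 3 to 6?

Shortest distances from 3:
3: 0
5: 5.2  (via 3)
8: 10.9  (via 5)
1: 15  (via 8)
9: 15.5  (via 8)
2: 17.2  (via 8)
6: 17.3  (via 9)
Shortest route: 3–5–8–9–6 = 17.3 kPa.

17.3 kPa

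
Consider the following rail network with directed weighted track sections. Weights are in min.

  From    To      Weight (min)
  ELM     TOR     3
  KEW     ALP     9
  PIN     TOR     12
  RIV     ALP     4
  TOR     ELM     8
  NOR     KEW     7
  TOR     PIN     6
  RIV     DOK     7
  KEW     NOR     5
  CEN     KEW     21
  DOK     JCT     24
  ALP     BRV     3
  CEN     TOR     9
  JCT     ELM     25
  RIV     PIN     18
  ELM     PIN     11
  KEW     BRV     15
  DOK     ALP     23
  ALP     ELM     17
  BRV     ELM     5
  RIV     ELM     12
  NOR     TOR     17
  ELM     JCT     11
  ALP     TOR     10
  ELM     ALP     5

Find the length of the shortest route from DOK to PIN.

39 min

Compare a few routes:
DOK - ALP - BRV - ELM - TOR - PIN: 23+3+5+3+6 = 40
DOK - ALP - BRV - ELM - PIN: 23+3+5+11 = 42
DOK - ALP - TOR - PIN: 23+10+6 = 39
The minimum is 39 min via DOK - ALP - TOR - PIN.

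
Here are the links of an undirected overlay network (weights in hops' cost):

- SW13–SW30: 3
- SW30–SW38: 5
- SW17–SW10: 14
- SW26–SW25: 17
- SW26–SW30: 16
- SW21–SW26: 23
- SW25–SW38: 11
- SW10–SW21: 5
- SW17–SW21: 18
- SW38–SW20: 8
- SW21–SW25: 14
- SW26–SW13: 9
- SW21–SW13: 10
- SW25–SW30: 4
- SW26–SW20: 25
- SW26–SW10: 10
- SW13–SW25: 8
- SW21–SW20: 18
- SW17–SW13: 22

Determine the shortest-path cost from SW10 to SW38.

Shortest distances from SW10:
SW10: 0
SW21: 5  (via SW10)
SW26: 10  (via SW10)
SW17: 14  (via SW10)
SW13: 15  (via SW21)
SW30: 18  (via SW13)
SW25: 19  (via SW21)
SW38: 23  (via SW30)
Shortest route: SW10 → SW21 → SW13 → SW30 → SW38 = 23 hops' cost.

23 hops' cost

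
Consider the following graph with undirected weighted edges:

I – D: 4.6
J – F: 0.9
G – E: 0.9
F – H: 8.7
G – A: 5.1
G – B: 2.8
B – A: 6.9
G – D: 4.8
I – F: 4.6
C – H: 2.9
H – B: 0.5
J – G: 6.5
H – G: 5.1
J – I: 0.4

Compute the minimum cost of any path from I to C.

12.9

Candidate routes:
I–J–G–B–H–C: 0.4+6.5+2.8+0.5+2.9 = 13.1
I–J–F–H–C: 0.4+0.9+8.7+2.9 = 12.9
I–J–G–H–C: 0.4+6.5+5.1+2.9 = 14.9
I–D–G–B–H–C: 4.6+4.8+2.8+0.5+2.9 = 15.6
The minimum is 12.9 via I–J–F–H–C.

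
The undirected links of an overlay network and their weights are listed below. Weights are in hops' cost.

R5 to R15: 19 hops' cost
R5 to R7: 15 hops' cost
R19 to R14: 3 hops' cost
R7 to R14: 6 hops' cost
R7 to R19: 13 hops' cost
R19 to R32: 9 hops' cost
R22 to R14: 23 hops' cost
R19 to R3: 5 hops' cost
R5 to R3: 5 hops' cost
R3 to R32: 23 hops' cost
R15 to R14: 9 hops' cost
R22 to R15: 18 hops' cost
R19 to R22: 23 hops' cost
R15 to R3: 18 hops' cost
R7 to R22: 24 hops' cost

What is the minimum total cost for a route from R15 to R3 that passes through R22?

46 hops' cost

Shortest R15→R22: R15 → R22 = 18
Best R22 to R3: R22 → R19 → R3 costing 28
Total via R22: 18 + 28 = 46 hops' cost.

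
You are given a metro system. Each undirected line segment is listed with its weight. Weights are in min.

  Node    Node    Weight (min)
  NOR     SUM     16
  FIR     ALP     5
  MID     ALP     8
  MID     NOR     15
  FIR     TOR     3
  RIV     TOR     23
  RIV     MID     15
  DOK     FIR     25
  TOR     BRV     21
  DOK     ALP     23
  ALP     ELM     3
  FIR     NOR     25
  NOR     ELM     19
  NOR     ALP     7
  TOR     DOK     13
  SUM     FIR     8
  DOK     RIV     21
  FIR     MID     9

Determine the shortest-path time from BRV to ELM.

Compare a few routes:
BRV–TOR–FIR–SUM–NOR–ALP–ELM: 21+3+8+16+7+3 = 58
BRV–TOR–FIR–MID–ALP–ELM: 21+3+9+8+3 = 44
BRV–TOR–FIR–ALP–ELM: 21+3+5+3 = 32
BRV–TOR–FIR–ALP–NOR–ELM: 21+3+5+7+19 = 55
Cheapest is BRV–TOR–FIR–ALP–ELM at 32 min.

32 min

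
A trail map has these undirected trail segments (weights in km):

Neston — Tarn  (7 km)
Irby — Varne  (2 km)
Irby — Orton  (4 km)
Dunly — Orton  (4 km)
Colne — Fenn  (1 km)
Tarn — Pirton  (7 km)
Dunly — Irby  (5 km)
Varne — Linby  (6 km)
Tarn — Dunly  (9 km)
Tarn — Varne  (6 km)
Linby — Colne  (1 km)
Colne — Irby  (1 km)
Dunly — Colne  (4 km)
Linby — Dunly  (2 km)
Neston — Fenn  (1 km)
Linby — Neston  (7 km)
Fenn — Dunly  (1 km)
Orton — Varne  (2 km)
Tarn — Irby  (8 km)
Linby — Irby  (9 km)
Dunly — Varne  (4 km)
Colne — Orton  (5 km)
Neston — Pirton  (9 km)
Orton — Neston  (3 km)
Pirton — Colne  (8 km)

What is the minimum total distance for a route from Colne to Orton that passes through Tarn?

Best Colne to Tarn: Colne–Irby–Tarn costing 9
Shortest Tarn→Orton: Tarn–Varne–Orton = 8
Total via Tarn: 9 + 8 = 17 km.

17 km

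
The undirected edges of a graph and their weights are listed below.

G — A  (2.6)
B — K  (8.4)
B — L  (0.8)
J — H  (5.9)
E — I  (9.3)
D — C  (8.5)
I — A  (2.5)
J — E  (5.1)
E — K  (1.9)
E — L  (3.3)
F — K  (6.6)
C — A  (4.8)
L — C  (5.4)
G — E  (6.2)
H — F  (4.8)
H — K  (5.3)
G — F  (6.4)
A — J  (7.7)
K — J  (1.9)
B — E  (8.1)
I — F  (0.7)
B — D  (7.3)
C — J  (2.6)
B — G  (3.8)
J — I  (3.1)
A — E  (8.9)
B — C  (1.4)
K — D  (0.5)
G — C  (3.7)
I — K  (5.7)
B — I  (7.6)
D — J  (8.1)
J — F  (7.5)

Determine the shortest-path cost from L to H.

Shortest distances from L:
L: 0
B: 0.8  (via L)
C: 2.2  (via B)
E: 3.3  (via L)
G: 4.6  (via B)
J: 4.8  (via C)
K: 5.2  (via E)
D: 5.7  (via K)
A: 7  (via C)
I: 7.9  (via J)
F: 8.6  (via I)
H: 10.5  (via K)
Shortest route: L → E → K → H = 10.5.

10.5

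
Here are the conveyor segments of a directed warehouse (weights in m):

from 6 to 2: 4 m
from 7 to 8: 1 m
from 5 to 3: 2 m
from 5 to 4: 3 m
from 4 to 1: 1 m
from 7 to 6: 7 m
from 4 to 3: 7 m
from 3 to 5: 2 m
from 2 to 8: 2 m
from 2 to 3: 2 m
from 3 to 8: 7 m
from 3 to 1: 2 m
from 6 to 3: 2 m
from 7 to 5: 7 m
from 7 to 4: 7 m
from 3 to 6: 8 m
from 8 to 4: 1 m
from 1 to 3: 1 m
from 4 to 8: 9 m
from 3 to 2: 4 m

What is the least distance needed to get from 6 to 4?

7 m

Compare a few routes:
6–3–8–4: 2+7+1 = 10
6–2–3–5–4: 4+2+2+3 = 11
6–3–5–4: 2+2+3 = 7
6–3–2–8–4: 2+4+2+1 = 9
Cheapest is 6–3–5–4 at 7 m.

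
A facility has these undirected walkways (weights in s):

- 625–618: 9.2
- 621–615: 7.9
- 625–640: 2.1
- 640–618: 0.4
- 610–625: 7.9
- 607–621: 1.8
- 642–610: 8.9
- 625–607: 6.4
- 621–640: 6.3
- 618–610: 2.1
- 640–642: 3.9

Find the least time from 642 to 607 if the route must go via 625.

12.4 s

Shortest 642→625: 642–640–625 = 6
Best 625 to 607: 625–607 costing 6.4
Total via 625: 6 + 6.4 = 12.4 s.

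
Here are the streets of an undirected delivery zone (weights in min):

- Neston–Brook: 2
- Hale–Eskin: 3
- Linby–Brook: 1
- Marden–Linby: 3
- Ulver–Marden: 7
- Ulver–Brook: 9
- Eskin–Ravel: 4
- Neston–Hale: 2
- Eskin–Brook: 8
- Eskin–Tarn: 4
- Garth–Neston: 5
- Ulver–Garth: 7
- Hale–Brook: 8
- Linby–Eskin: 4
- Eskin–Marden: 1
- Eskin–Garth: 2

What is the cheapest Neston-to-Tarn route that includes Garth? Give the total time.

11 min

Shortest Neston→Garth: Neston–Garth = 5
Best Garth to Tarn: Garth–Eskin–Tarn costing 6
Total via Garth: 5 + 6 = 11 min.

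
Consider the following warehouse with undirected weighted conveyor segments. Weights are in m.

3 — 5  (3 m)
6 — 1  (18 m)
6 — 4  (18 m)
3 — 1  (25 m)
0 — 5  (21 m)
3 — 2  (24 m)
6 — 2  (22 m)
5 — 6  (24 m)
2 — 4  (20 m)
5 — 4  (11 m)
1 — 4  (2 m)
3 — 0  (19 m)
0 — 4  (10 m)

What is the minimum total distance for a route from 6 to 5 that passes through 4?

29 m

Best 6 to 4: 6–4 costing 18
Best 4 to 5: 4–5 costing 11
Total via 4: 18 + 11 = 29 m.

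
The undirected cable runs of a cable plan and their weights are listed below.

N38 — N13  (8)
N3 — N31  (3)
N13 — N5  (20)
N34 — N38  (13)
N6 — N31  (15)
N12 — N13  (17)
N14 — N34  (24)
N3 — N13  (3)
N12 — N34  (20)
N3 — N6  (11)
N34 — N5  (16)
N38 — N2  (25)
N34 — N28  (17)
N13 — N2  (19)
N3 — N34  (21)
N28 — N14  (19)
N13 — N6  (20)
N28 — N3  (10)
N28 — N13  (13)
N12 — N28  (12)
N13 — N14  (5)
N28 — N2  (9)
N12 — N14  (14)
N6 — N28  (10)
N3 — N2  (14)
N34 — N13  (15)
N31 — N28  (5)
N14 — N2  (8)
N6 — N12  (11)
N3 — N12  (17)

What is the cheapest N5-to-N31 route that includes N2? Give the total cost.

47

Shortest N5→N2: N5 → N13 → N14 → N2 = 33
Shortest N2→N31: N2 → N28 → N31 = 14
Total via N2: 33 + 14 = 47.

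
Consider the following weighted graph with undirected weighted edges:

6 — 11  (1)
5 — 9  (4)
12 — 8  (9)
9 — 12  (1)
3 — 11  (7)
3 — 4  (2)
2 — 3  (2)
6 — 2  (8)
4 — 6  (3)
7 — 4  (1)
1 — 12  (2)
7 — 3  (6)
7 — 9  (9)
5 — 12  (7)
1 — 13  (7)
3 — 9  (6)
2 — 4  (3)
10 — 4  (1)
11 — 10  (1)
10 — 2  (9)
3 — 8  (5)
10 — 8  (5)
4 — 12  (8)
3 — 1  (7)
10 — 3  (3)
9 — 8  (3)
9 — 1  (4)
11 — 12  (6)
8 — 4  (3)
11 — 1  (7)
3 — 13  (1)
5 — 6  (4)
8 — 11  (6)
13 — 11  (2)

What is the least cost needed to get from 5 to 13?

Compare a few routes:
5 → 6 → 11 → 10 → 4 → 3 → 13: 4+1+1+1+2+1 = 10
5 → 6 → 11 → 13: 4+1+2 = 7
Cheapest is 5 → 6 → 11 → 13 at 7.

7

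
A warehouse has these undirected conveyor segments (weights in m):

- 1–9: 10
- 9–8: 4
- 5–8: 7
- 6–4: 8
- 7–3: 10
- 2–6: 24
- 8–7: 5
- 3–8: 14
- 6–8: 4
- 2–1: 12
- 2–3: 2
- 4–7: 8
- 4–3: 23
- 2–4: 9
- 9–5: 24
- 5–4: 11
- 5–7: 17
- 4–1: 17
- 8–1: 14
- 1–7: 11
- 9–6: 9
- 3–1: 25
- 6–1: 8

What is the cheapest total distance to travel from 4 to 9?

Compare a few routes:
4–7–8–9: 8+5+4 = 17
4–6–8–9: 8+4+4 = 16
4–5–8–9: 11+7+4 = 22
4–6–9: 8+9 = 17
Cheapest is 4–6–8–9 at 16 m.

16 m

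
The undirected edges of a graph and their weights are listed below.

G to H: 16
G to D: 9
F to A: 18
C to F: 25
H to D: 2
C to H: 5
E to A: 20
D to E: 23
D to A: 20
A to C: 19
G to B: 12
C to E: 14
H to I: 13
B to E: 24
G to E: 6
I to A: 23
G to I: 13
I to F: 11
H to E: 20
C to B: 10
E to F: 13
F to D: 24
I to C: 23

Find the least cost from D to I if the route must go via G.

Best D to G: D–G costing 9
Best G to I: G–I costing 13
Total via G: 9 + 13 = 22.

22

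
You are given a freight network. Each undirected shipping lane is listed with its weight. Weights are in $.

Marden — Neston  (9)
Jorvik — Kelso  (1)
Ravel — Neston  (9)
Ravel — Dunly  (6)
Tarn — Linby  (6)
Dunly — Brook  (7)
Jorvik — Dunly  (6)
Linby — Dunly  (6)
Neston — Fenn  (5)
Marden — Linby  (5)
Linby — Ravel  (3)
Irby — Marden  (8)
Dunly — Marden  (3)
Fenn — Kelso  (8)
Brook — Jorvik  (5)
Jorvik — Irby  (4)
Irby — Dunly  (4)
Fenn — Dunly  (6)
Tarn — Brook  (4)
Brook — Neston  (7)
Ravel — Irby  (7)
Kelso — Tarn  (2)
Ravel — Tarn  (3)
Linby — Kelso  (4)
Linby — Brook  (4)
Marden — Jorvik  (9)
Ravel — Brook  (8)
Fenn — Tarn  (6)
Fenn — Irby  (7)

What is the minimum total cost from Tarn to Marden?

$11

Running Dijkstra from Tarn:
Tarn: 0
Kelso: 2  (via Tarn)
Ravel: 3  (via Tarn)
Jorvik: 3  (via Kelso)
Brook: 4  (via Tarn)
Fenn: 6  (via Tarn)
Linby: 6  (via Tarn)
Irby: 7  (via Jorvik)
Dunly: 9  (via Ravel)
Neston: 11  (via Brook)
Marden: 11  (via Linby)
Shortest route: Tarn → Linby → Marden = $11.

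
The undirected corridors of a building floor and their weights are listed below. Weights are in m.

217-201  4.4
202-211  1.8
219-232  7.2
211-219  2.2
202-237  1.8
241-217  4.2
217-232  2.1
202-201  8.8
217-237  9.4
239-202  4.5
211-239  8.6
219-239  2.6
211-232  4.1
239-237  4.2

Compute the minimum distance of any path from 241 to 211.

10.4 m

Enumerating some paths:
241 - 217 - 201 - 202 - 211: 4.2+4.4+8.8+1.8 = 19.2
241 - 217 - 232 - 211: 4.2+2.1+4.1 = 10.4
241 - 217 - 232 - 219 - 211: 4.2+2.1+7.2+2.2 = 15.7
241 - 217 - 237 - 202 - 211: 4.2+9.4+1.8+1.8 = 17.2
The minimum is 10.4 m via 241 - 217 - 232 - 211.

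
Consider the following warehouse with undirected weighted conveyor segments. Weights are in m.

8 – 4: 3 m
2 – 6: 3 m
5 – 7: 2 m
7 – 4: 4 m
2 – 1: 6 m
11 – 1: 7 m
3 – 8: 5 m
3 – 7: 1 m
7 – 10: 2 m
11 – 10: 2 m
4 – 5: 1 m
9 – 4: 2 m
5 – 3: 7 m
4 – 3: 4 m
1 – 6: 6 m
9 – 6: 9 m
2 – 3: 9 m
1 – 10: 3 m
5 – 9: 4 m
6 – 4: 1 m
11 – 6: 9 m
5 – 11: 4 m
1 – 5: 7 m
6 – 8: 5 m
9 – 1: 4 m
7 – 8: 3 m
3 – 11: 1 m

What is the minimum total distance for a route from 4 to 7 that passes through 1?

Shortest 4→1: 4–9–1 = 6
Best 1 to 7: 1–10–7 costing 5
Total via 1: 6 + 5 = 11 m.

11 m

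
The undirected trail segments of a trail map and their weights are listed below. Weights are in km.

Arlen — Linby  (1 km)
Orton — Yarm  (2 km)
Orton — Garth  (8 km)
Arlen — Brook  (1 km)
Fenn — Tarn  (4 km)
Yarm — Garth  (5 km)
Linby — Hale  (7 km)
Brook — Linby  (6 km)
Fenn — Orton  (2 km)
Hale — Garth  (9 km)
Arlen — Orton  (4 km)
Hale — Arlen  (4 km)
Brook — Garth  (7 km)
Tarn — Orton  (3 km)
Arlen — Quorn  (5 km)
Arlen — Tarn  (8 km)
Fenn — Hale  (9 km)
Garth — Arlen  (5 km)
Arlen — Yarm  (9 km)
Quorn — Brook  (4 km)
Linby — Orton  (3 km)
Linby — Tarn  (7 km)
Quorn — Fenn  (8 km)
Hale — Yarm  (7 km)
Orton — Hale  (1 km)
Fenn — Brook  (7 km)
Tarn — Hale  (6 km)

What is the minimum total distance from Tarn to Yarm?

5 km

Settle nodes by increasing distance from Tarn:
Tarn: 0
Orton: 3  (via Tarn)
Hale: 4  (via Orton)
Fenn: 4  (via Tarn)
Yarm: 5  (via Orton)
Shortest route: Tarn–Orton–Yarm = 5 km.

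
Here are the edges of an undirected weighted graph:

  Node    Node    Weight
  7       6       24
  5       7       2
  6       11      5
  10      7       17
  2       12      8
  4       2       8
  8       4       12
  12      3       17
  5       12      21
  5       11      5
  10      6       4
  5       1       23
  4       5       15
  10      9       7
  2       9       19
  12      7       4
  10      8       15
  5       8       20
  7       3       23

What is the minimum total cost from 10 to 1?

37

Shortest distances from 10:
10: 0
6: 4  (via 10)
9: 7  (via 10)
11: 9  (via 6)
5: 14  (via 11)
8: 15  (via 10)
7: 16  (via 5)
12: 20  (via 7)
2: 26  (via 9)
4: 27  (via 8)
1: 37  (via 5)
Shortest route: 10–6–11–5–1 = 37.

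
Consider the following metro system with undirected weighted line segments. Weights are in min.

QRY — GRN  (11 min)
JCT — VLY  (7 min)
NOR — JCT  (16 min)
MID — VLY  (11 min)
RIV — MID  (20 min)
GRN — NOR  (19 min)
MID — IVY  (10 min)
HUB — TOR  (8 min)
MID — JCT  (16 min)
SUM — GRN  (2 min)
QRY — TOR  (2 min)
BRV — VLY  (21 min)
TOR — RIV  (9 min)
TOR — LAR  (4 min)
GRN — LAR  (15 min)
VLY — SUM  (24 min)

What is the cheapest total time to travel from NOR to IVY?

Running Dijkstra from NOR:
NOR: 0
JCT: 16  (via NOR)
GRN: 19  (via NOR)
SUM: 21  (via GRN)
VLY: 23  (via JCT)
QRY: 30  (via GRN)
TOR: 32  (via QRY)
MID: 32  (via JCT)
LAR: 34  (via GRN)
HUB: 40  (via TOR)
RIV: 41  (via TOR)
IVY: 42  (via MID)
Shortest route: NOR → JCT → MID → IVY = 42 min.

42 min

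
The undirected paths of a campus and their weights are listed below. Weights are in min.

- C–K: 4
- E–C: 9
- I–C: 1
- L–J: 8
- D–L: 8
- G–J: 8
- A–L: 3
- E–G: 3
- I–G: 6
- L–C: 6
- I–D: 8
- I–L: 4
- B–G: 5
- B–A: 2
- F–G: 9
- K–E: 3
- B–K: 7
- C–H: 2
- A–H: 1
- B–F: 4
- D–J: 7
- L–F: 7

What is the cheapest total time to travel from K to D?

Running Dijkstra from K:
K: 0
E: 3  (via K)
C: 4  (via K)
I: 5  (via C)
G: 6  (via E)
H: 6  (via C)
A: 7  (via H)
B: 7  (via K)
L: 9  (via I)
F: 11  (via B)
D: 13  (via I)
Shortest route: K → C → I → D = 13 min.

13 min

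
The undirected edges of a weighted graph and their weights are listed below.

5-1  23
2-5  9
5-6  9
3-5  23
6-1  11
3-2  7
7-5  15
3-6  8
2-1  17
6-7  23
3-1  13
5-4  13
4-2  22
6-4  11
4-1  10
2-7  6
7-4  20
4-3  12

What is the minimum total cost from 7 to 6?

21

Running Dijkstra from 7:
7: 0
2: 6  (via 7)
3: 13  (via 2)
5: 15  (via 7)
4: 20  (via 7)
6: 21  (via 3)
Shortest route: 7 → 2 → 3 → 6 = 21.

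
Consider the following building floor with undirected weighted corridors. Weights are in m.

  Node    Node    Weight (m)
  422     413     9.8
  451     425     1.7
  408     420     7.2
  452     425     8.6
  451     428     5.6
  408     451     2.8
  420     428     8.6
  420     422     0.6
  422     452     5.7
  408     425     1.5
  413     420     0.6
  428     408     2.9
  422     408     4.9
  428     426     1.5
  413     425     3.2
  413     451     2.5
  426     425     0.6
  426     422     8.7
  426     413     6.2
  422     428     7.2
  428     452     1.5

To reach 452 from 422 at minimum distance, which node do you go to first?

Compare a few routes:
422 → 452: 5.7 = 5.7
422 → 420 → 413 → 425 → 426 → 428 → 452: 0.6+0.6+3.2+0.6+1.5+1.5 = 8
422 → 428 → 452: 7.2+1.5 = 8.7
The minimum is 5.7 m via 422 → 452.
So from 422 the first move is to 452.

452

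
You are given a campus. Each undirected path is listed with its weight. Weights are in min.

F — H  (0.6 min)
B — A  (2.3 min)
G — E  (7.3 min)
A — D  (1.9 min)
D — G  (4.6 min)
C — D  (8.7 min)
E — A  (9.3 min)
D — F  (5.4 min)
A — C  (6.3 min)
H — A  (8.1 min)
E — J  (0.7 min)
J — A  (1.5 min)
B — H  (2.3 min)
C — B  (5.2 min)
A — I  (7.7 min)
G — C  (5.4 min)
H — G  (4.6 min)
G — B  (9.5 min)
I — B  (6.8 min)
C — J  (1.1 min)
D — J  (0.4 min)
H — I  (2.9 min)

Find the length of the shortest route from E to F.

6.5 min

Compare a few routes:
E - J - D - A - B - H - F: 0.7+0.4+1.9+2.3+2.3+0.6 = 8.2
E - J - D - F: 0.7+0.4+5.4 = 6.5
E - J - A - D - F: 0.7+1.5+1.9+5.4 = 9.5
E - J - A - B - H - F: 0.7+1.5+2.3+2.3+0.6 = 7.4
Cheapest is E - J - D - F at 6.5 min.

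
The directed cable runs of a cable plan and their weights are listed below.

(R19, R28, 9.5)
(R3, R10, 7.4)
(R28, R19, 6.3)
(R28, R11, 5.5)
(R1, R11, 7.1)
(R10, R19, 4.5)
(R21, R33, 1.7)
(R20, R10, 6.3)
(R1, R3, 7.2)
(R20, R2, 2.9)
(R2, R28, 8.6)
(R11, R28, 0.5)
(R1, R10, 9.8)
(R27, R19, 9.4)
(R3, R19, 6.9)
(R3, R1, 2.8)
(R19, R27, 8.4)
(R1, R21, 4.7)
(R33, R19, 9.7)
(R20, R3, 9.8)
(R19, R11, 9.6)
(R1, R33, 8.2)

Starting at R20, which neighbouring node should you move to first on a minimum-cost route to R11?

R2

Compare a few routes:
R20–R2–R28–R11: 2.9+8.6+5.5 = 17
R20–R3–R1–R11: 9.8+2.8+7.1 = 19.7
R20–R10–R19–R11: 6.3+4.5+9.6 = 20.4
R20–R10–R19–R28–R11: 6.3+4.5+9.5+5.5 = 25.8
The minimum is 17 via R20–R2–R28–R11.
So from R20 the first move is to R2.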